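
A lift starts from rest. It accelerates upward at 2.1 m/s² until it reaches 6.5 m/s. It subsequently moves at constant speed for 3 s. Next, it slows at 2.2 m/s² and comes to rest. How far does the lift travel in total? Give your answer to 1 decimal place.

Phase 1 (accelerating): v₀ = 0 m/s, a = 2.1 m/s².
v = v₀ + at → t = (6.5 − 0) / 2.1 = 3.10 s
v² = v₀² + 2aΔx → Δx = (6.5² − 0²)/(2·2.1) = 10.1 m

Phase 2 (constant speed): v₀ = 6.50 m/s, a = 0 m/s².
v = v₀ + at = 6.50 + (0)(3) = 6.50 m/s
Δx = v₀t + ½at² = 6.50·3 + 0.5·0·3² = 19.5 m

Phase 3 (decelerating): v₀ = 6.50 m/s, a = -2.2 m/s².
v = v₀ + at → t = (0 − 6.50) / -2.2 = 2.95 s
v² = v₀² + 2aΔx → Δx = (0² − 6.50²)/(2·-2.2) = 9.60 m
Total distance = 10.1 + 19.5 + 9.60 = 39.2 m

39.2 m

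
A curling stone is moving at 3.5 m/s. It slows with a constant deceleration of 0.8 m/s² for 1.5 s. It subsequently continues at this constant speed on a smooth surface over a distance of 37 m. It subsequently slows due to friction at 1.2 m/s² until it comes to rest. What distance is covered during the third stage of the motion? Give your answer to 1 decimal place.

Phase 1 (decelerating): v₀ = 3.50 m/s, a = -0.8 m/s².
v = v₀ + at = 3.50 + (-0.8)(1.5) = 2.30 m/s
Δx = v₀t + ½at² = 3.50·1.5 + 0.5·-0.8·1.5² = 4.35 m

Phase 2 (constant speed): v₀ = 2.30 m/s, a = 0 m/s².
Constant speed: t = d/v = 37/2.30 = 16.1 s

Phase 3 (decelerating): v₀ = 2.30 m/s, a = -1.2 m/s².
v = v₀ + at → t = (0 − 2.30) / -1.2 = 1.92 s
v² = v₀² + 2aΔx → Δx = (0² − 2.30²)/(2·-1.2) = 2.20 m
Distance in phase 3 = 2.20 m

2.2 m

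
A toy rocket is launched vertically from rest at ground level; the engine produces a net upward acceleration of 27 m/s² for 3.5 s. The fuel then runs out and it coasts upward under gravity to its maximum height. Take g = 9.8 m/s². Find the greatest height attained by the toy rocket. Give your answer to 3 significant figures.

621 m

Phase 1 (powered ascent): v₀ = 0 m/s, a = 27 m/s².
v = v₀ + at = 0 + (27)(3.5) = 94.5 m/s
Δx = v₀t + ½at² = 0·3.5 + 0.5·27·3.5² = 165 m

Phase 2 (coasting upward): v₀ = 94.5 m/s, a = -9.8 m/s².
v = v₀ + at → t = (0 − 94.5) / -9.8 = 9.64 s
v² = v₀² + 2aΔx → Δx = (0² − 94.5²)/(2·-9.8) = 456 m
Maximum height = 165 + 456 = 621 m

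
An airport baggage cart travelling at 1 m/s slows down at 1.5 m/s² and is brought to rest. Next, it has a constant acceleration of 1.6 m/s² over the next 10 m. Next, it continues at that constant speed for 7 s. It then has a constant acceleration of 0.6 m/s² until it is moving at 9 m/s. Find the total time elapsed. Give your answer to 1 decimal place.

Phase 1 (decelerating): v₀ = 1.00 m/s, a = -1.5 m/s².
v = v₀ + at → t = (0 − 1.00) / -1.5 = 0.667 s
v² = v₀² + 2aΔx → Δx = (0² − 1.00²)/(2·-1.5) = 0.333 m

Phase 2 (accelerating): v₀ = 0 m/s, a = 1.6 m/s².
v² = v₀² + 2aΔx = 0² + 2·1.6·10 = 32.0 → v = 5.66 m/s
t = (v − v₀)/a = (5.66 − 0)/1.6 = 3.54 s

Phase 3 (constant speed): v₀ = 5.66 m/s, a = 0 m/s².
v = v₀ + at = 5.66 + (0)(7) = 5.66 m/s
Δx = v₀t + ½at² = 5.66·7 + 0.5·0·7² = 39.6 m

Phase 4 (accelerating): v₀ = 5.66 m/s, a = 0.6 m/s².
v = v₀ + at → t = (9 − 5.66) / 0.6 = 5.57 s
v² = v₀² + 2aΔx → Δx = (9² − 5.66²)/(2·0.6) = 40.8 m
Total time = 0.667 + 3.54 + 7.00 + 5.57 = 16.8 s

16.8 s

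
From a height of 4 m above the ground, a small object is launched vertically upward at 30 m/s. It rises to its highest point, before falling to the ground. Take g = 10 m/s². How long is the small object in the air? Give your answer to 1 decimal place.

Phase 1 (rising): v₀ = 30.0 m/s, a = -10 m/s².
v = v₀ + at → t = (0 − 30.0) / -10 = 3.00 s
v² = v₀² + 2aΔx → Δx = (0² − 30.0²)/(2·-10) = 45.0 m

Phase 2 (falling): v₀ = 0 m/s, a = -10 m/s².
Falls 49.0 m from rest: t = √(2·49.0/10) = 3.13 s; v = g·t = 31.3 m/s.
Total time = 3.00 + 3.13 = 6.13 s

6.1 s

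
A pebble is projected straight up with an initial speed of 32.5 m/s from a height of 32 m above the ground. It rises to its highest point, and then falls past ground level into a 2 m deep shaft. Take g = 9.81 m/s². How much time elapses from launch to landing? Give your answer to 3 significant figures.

Phase 1 (rising): v₀ = 32.5 m/s, a = -9.81 m/s².
v = v₀ + at → t = (0 − 32.5) / -9.81 = 3.31 s
v² = v₀² + 2aΔx → Δx = (0² − 32.5²)/(2·-9.81) = 53.8 m

Phase 2 (falling): v₀ = 0 m/s, a = -9.81 m/s².
Falls 87.8 m from rest: t = √(2·87.8/9.81) = 4.23 s; v = g·t = 41.5 m/s.
Total time = 3.31 + 4.23 = 7.54 s

7.54 s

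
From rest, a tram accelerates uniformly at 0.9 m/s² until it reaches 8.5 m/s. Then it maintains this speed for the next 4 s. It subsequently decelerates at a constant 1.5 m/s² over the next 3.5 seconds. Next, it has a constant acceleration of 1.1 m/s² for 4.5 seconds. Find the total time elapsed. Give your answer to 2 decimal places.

Phase 1 (accelerating): v₀ = 0 m/s, a = 0.9 m/s².
v = v₀ + at → t = (8.5 − 0) / 0.9 = 9.44 s
v² = v₀² + 2aΔx → Δx = (8.5² − 0²)/(2·0.9) = 40.1 m

Phase 2 (constant speed): v₀ = 8.50 m/s, a = 0 m/s².
v = v₀ + at = 8.50 + (0)(4) = 8.50 m/s
Δx = v₀t + ½at² = 8.50·4 + 0.5·0·4² = 34.0 m

Phase 3 (decelerating): v₀ = 8.50 m/s, a = -1.5 m/s².
v = v₀ + at = 8.50 + (-1.5)(3.5) = 3.25 m/s
Δx = v₀t + ½at² = 8.50·3.5 + 0.5·-1.5·3.5² = 20.6 m

Phase 4 (accelerating): v₀ = 3.25 m/s, a = 1.1 m/s².
v = v₀ + at = 3.25 + (1.1)(4.5) = 8.20 m/s
Δx = v₀t + ½at² = 3.25·4.5 + 0.5·1.1·4.5² = 25.8 m
Total time = 9.44 + 4.00 + 3.50 + 4.50 = 21.4 s

21.44 s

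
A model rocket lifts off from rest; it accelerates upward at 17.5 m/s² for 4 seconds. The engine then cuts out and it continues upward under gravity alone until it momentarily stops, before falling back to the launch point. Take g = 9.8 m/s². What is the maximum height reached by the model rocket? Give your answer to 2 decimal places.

Phase 1 (powered ascent): v₀ = 0 m/s, a = 17.5 m/s².
v = v₀ + at = 0 + (17.5)(4) = 70.0 m/s
Δx = v₀t + ½at² = 0·4 + 0.5·17.5·4² = 140 m

Phase 2 (coasting upward): v₀ = 70.0 m/s, a = -9.8 m/s².
v = v₀ + at → t = (0 − 70.0) / -9.8 = 7.14 s
v² = v₀² + 2aΔx → Δx = (0² − 70.0²)/(2·-9.8) = 250 m
Maximum height = 140 + 250 = 390 m

390.00 m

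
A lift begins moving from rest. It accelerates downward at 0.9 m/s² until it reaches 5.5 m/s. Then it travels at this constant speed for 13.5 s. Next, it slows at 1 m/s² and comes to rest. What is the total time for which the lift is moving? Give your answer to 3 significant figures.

Phase 1 (accelerating): v₀ = 0 m/s, a = 0.9 m/s².
v = v₀ + at → t = (5.5 − 0) / 0.9 = 6.11 s
v² = v₀² + 2aΔx → Δx = (5.5² − 0²)/(2·0.9) = 16.8 m

Phase 2 (constant speed): v₀ = 5.50 m/s, a = 0 m/s².
v = v₀ + at = 5.50 + (0)(13.5) = 5.50 m/s
Δx = v₀t + ½at² = 5.50·13.5 + 0.5·0·13.5² = 74.2 m

Phase 3 (decelerating): v₀ = 5.50 m/s, a = -1 m/s².
v = v₀ + at → t = (0 − 5.50) / -1 = 5.50 s
v² = v₀² + 2aΔx → Δx = (0² − 5.50²)/(2·-1) = 15.1 m
Total time = 6.11 + 13.5 + 5.50 = 25.1 s

25.1 s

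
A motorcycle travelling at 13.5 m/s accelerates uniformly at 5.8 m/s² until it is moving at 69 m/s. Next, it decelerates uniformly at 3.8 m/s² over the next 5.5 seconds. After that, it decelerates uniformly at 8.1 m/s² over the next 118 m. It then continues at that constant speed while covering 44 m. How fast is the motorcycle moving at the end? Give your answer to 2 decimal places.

Phase 1 (accelerating): v₀ = 13.5 m/s, a = 5.8 m/s².
v = v₀ + at → t = (69 − 13.5) / 5.8 = 9.57 s
v² = v₀² + 2aΔx → Δx = (69² − 13.5²)/(2·5.8) = 395 m

Phase 2 (decelerating): v₀ = 69.0 m/s, a = -3.8 m/s².
v = v₀ + at = 69.0 + (-3.8)(5.5) = 48.1 m/s
Δx = v₀t + ½at² = 69.0·5.5 + 0.5·-3.8·5.5² = 322 m

Phase 3 (decelerating): v₀ = 48.1 m/s, a = -8.1 m/s².
v² = v₀² + 2aΔx = 48.1² + 2·-8.1·118 = 402 → v = 20.1 m/s
t = (v − v₀)/a = (20.1 − 48.1)/-8.1 = 3.46 s

Phase 4 (constant speed): v₀ = 20.1 m/s, a = 0 m/s².
Constant speed: t = d/v = 44/20.1 = 2.19 s
Final speed = 20.1 m/s

20.05 m/s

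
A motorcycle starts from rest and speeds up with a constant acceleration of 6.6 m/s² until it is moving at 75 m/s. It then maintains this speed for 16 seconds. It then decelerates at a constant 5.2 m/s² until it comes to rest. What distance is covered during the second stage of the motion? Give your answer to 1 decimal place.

1200.0 m

Phase 1 (accelerating): v₀ = 0 m/s, a = 6.6 m/s².
v = v₀ + at → t = (75 − 0) / 6.6 = 11.4 s
v² = v₀² + 2aΔx → Δx = (75² − 0²)/(2·6.6) = 426 m

Phase 2 (constant speed): v₀ = 75.0 m/s, a = 0 m/s².
v = v₀ + at = 75.0 + (0)(16) = 75.0 m/s
Δx = v₀t + ½at² = 75.0·16 + 0.5·0·16² = 1200 m
Distance in phase 2 = 1200 m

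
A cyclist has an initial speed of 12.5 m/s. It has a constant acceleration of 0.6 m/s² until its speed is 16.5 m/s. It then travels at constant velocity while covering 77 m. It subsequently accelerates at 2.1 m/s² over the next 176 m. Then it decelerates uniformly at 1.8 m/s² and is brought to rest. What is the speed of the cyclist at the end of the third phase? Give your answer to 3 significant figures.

31.8 m/s

Phase 1 (accelerating): v₀ = 12.5 m/s, a = 0.6 m/s².
v = v₀ + at → t = (16.5 − 12.5) / 0.6 = 6.67 s
v² = v₀² + 2aΔx → Δx = (16.5² − 12.5²)/(2·0.6) = 96.7 m

Phase 2 (constant speed): v₀ = 16.5 m/s, a = 0 m/s².
Constant speed: t = d/v = 77/16.5 = 4.67 s

Phase 3 (accelerating): v₀ = 16.5 m/s, a = 2.1 m/s².
v² = v₀² + 2aΔx = 16.5² + 2·2.1·176 = 1010 → v = 31.8 m/s
t = (v − v₀)/a = (31.8 − 16.5)/2.1 = 7.29 s
Speed at end of phase 3 = 31.8 m/s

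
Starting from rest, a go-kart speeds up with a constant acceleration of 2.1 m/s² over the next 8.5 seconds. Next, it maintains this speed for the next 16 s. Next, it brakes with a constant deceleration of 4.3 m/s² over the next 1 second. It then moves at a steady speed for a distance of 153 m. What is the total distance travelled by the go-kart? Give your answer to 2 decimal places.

530.16 m

Phase 1 (accelerating): v₀ = 0 m/s, a = 2.1 m/s².
v = v₀ + at = 0 + (2.1)(8.5) = 17.9 m/s
Δx = v₀t + ½at² = 0·8.5 + 0.5·2.1·8.5² = 75.9 m

Phase 2 (constant speed): v₀ = 17.9 m/s, a = 0 m/s².
v = v₀ + at = 17.9 + (0)(16) = 17.9 m/s
Δx = v₀t + ½at² = 17.9·16 + 0.5·0·16² = 286 m

Phase 3 (decelerating): v₀ = 17.9 m/s, a = -4.3 m/s².
v = v₀ + at = 17.9 + (-4.3)(1) = 13.6 m/s
Δx = v₀t + ½at² = 17.9·1 + 0.5·-4.3·1² = 15.7 m

Phase 4 (constant speed): v₀ = 13.6 m/s, a = 0 m/s².
Constant speed: t = d/v = 153/13.6 = 11.3 s
Total distance = 75.9 + 286 + 15.7 + 153 = 530 m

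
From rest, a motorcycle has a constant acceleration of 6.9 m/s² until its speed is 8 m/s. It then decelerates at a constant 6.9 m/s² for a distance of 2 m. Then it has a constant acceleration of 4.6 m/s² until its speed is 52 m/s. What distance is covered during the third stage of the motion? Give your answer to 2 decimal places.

289.96 m

Phase 1 (accelerating): v₀ = 0 m/s, a = 6.9 m/s².
v = v₀ + at → t = (8 − 0) / 6.9 = 1.16 s
v² = v₀² + 2aΔx → Δx = (8² − 0²)/(2·6.9) = 4.64 m

Phase 2 (decelerating): v₀ = 8.00 m/s, a = -6.9 m/s².
v² = v₀² + 2aΔx = 8.00² + 2·-6.9·2 = 36.4 → v = 6.03 m/s
t = (v − v₀)/a = (6.03 − 8.00)/-6.9 = 0.285 s

Phase 3 (accelerating): v₀ = 6.03 m/s, a = 4.6 m/s².
v = v₀ + at → t = (52 − 6.03) / 4.6 = 9.99 s
v² = v₀² + 2aΔx → Δx = (52² − 6.03²)/(2·4.6) = 290 m
Distance in phase 3 = 290 m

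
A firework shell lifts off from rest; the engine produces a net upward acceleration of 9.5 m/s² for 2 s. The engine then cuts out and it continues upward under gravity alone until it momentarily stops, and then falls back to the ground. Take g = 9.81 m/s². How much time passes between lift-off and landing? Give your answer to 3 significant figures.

Phase 1 (powered ascent): v₀ = 0 m/s, a = 9.5 m/s².
v = v₀ + at = 0 + (9.5)(2) = 19.0 m/s
Δx = v₀t + ½at² = 0·2 + 0.5·9.5·2² = 19.0 m

Phase 2 (coasting upward): v₀ = 19.0 m/s, a = -9.81 m/s².
v = v₀ + at → t = (0 − 19.0) / -9.81 = 1.94 s
v² = v₀² + 2aΔx → Δx = (0² − 19.0²)/(2·-9.81) = 18.4 m

Phase 3 (free fall): v₀ = 0 m/s, a = -9.81 m/s².
Falls 37.4 m from rest: t = √(2·37.4/9.81) = 2.76 s; v = g·t = 27.1 m/s.
Total time = 2.00 + 1.94 + 2.76 = 6.70 s

6.70 s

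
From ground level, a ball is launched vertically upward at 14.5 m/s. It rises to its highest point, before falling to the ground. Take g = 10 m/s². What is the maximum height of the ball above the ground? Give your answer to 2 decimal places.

10.51 m

Phase 1 (rising): v₀ = 14.5 m/s, a = -10 m/s².
v = v₀ + at → t = (0 − 14.5) / -10 = 1.45 s
v² = v₀² + 2aΔx → Δx = (0² − 14.5²)/(2·-10) = 10.5 m
Maximum height = 10.5 m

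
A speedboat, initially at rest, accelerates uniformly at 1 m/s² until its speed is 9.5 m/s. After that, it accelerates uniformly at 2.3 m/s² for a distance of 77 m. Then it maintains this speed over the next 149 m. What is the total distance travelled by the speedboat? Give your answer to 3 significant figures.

271 m

Phase 1 (accelerating): v₀ = 0 m/s, a = 1 m/s².
v = v₀ + at → t = (9.5 − 0) / 1 = 9.50 s
v² = v₀² + 2aΔx → Δx = (9.5² − 0²)/(2·1) = 45.1 m

Phase 2 (accelerating): v₀ = 9.50 m/s, a = 2.3 m/s².
v² = v₀² + 2aΔx = 9.50² + 2·2.3·77 = 444 → v = 21.1 m/s
t = (v − v₀)/a = (21.1 − 9.50)/2.3 = 5.04 s

Phase 3 (constant speed): v₀ = 21.1 m/s, a = 0 m/s².
Constant speed: t = d/v = 149/21.1 = 7.07 s
Total distance = 45.1 + 77.0 + 149 = 271 m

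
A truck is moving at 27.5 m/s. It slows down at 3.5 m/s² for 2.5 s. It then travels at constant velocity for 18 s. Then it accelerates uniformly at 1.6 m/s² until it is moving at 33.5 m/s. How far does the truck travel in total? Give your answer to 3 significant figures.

636 m

Phase 1 (decelerating): v₀ = 27.5 m/s, a = -3.5 m/s².
v = v₀ + at = 27.5 + (-3.5)(2.5) = 18.8 m/s
Δx = v₀t + ½at² = 27.5·2.5 + 0.5·-3.5·2.5² = 57.8 m

Phase 2 (constant speed): v₀ = 18.8 m/s, a = 0 m/s².
v = v₀ + at = 18.8 + (0)(18) = 18.8 m/s
Δx = v₀t + ½at² = 18.8·18 + 0.5·0·18² = 338 m

Phase 3 (accelerating): v₀ = 18.8 m/s, a = 1.6 m/s².
v = v₀ + at → t = (33.5 − 18.8) / 1.6 = 9.22 s
v² = v₀² + 2aΔx → Δx = (33.5² − 18.8²)/(2·1.6) = 241 m
Total distance = 57.8 + 338 + 241 = 636 m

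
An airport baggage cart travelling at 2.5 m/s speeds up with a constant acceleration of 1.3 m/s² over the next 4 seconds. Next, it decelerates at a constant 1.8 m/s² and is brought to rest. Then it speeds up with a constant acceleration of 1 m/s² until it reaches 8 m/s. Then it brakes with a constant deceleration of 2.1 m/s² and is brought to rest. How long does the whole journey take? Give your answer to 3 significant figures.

Phase 1 (accelerating): v₀ = 2.50 m/s, a = 1.3 m/s².
v = v₀ + at = 2.50 + (1.3)(4) = 7.70 m/s
Δx = v₀t + ½at² = 2.50·4 + 0.5·1.3·4² = 20.4 m

Phase 2 (decelerating): v₀ = 7.70 m/s, a = -1.8 m/s².
v = v₀ + at → t = (0 − 7.70) / -1.8 = 4.28 s
v² = v₀² + 2aΔx → Δx = (0² − 7.70²)/(2·-1.8) = 16.5 m

Phase 3 (accelerating): v₀ = 0 m/s, a = 1 m/s².
v = v₀ + at → t = (8 − 0) / 1 = 8.00 s
v² = v₀² + 2aΔx → Δx = (8² − 0²)/(2·1) = 32.0 m

Phase 4 (decelerating): v₀ = 8.00 m/s, a = -2.1 m/s².
v = v₀ + at → t = (0 − 8.00) / -2.1 = 3.81 s
v² = v₀² + 2aΔx → Δx = (0² − 8.00²)/(2·-2.1) = 15.2 m
Total time = 4.00 + 4.28 + 8.00 + 3.81 = 20.1 s

20.1 s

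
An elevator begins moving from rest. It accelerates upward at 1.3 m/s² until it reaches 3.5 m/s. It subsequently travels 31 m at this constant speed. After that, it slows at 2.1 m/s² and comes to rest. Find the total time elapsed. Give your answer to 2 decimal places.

13.22 s

Phase 1 (accelerating): v₀ = 0 m/s, a = 1.3 m/s².
v = v₀ + at → t = (3.5 − 0) / 1.3 = 2.69 s
v² = v₀² + 2aΔx → Δx = (3.5² − 0²)/(2·1.3) = 4.71 m

Phase 2 (constant speed): v₀ = 3.50 m/s, a = 0 m/s².
Constant speed: t = d/v = 31/3.50 = 8.86 s

Phase 3 (decelerating): v₀ = 3.50 m/s, a = -2.1 m/s².
v = v₀ + at → t = (0 − 3.50) / -2.1 = 1.67 s
v² = v₀² + 2aΔx → Δx = (0² − 3.50²)/(2·-2.1) = 2.92 m
Total time = 2.69 + 8.86 + 1.67 = 13.2 s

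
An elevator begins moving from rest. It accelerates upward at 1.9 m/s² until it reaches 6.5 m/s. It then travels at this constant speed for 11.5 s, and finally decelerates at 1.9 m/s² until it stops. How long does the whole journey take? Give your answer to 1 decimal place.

18.3 s

Phase 1 (accelerating): v₀ = 0 m/s, a = 1.9 m/s².
v = v₀ + at → t = (6.5 − 0) / 1.9 = 3.42 s
v² = v₀² + 2aΔx → Δx = (6.5² − 0²)/(2·1.9) = 11.1 m

Phase 2 (constant speed): v₀ = 6.50 m/s, a = 0 m/s².
v = v₀ + at = 6.50 + (0)(11.5) = 6.50 m/s
Δx = v₀t + ½at² = 6.50·11.5 + 0.5·0·11.5² = 74.8 m

Phase 3 (decelerating): v₀ = 6.50 m/s, a = -1.9 m/s².
v = v₀ + at → t = (0 − 6.50) / -1.9 = 3.42 s
v² = v₀² + 2aΔx → Δx = (0² − 6.50²)/(2·-1.9) = 11.1 m
Total time = 3.42 + 11.5 + 3.42 = 18.3 s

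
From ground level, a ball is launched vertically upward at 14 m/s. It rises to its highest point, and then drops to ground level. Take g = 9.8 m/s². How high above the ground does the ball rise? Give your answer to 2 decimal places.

Phase 1 (rising): v₀ = 14.0 m/s, a = -9.8 m/s².
v = v₀ + at → t = (0 − 14.0) / -9.8 = 1.43 s
v² = v₀² + 2aΔx → Δx = (0² − 14.0²)/(2·-9.8) = 10.0 m
Maximum height = 10.0 m

10.00 m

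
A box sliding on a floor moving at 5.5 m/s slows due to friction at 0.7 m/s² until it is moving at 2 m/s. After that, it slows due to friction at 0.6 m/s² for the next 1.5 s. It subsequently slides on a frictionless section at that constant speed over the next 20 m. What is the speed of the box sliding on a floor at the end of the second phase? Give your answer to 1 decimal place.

Phase 1 (decelerating): v₀ = 5.50 m/s, a = -0.7 m/s².
v = v₀ + at → t = (2 − 5.50) / -0.7 = 5.00 s
v² = v₀² + 2aΔx → Δx = (2² − 5.50²)/(2·-0.7) = 18.8 m

Phase 2 (decelerating): v₀ = 2.00 m/s, a = -0.6 m/s².
v = v₀ + at = 2.00 + (-0.6)(1.5) = 1.10 m/s
Δx = v₀t + ½at² = 2.00·1.5 + 0.5·-0.6·1.5² = 2.33 m
Speed at end of phase 2 = 1.10 m/s

1.1 m/s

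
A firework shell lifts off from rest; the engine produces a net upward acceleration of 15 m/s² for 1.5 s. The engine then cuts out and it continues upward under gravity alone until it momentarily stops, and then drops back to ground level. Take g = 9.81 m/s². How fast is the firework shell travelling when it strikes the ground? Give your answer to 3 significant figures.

Phase 1 (powered ascent): v₀ = 0 m/s, a = 15 m/s².
v = v₀ + at = 0 + (15)(1.5) = 22.5 m/s
Δx = v₀t + ½at² = 0·1.5 + 0.5·15·1.5² = 16.9 m

Phase 2 (coasting upward): v₀ = 22.5 m/s, a = -9.81 m/s².
v = v₀ + at → t = (0 − 22.5) / -9.81 = 2.29 s
v² = v₀² + 2aΔx → Δx = (0² − 22.5²)/(2·-9.81) = 25.8 m

Phase 3 (free fall): v₀ = 0 m/s, a = -9.81 m/s².
Falls 42.7 m from rest: t = √(2·42.7/9.81) = 2.95 s; v = g·t = 28.9 m/s.
Impact speed = 28.9 m/s

28.9 m/s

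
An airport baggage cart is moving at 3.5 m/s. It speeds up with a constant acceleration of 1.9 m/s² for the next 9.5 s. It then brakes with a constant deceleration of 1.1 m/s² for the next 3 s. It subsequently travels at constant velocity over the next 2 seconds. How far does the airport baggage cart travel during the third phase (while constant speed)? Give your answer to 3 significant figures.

36.5 m

Phase 1 (accelerating): v₀ = 3.50 m/s, a = 1.9 m/s².
v = v₀ + at = 3.50 + (1.9)(9.5) = 21.6 m/s
Δx = v₀t + ½at² = 3.50·9.5 + 0.5·1.9·9.5² = 119 m

Phase 2 (decelerating): v₀ = 21.6 m/s, a = -1.1 m/s².
v = v₀ + at = 21.6 + (-1.1)(3) = 18.2 m/s
Δx = v₀t + ½at² = 21.6·3 + 0.5·-1.1·3² = 59.7 m

Phase 3 (constant speed): v₀ = 18.2 m/s, a = 0 m/s².
v = v₀ + at = 18.2 + (0)(2) = 18.2 m/s
Δx = v₀t + ½at² = 18.2·2 + 0.5·0·2² = 36.5 m
Distance in phase 3 = 36.5 m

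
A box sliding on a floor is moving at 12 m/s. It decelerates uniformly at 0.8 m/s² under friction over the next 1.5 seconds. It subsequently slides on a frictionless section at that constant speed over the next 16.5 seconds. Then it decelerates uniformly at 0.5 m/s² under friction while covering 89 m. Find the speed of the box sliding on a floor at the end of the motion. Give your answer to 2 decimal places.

Phase 1 (decelerating): v₀ = 12.0 m/s, a = -0.8 m/s².
v = v₀ + at = 12.0 + (-0.8)(1.5) = 10.8 m/s
Δx = v₀t + ½at² = 12.0·1.5 + 0.5·-0.8·1.5² = 17.1 m

Phase 2 (constant speed): v₀ = 10.8 m/s, a = 0 m/s².
v = v₀ + at = 10.8 + (0)(16.5) = 10.8 m/s
Δx = v₀t + ½at² = 10.8·16.5 + 0.5·0·16.5² = 178 m

Phase 3 (decelerating): v₀ = 10.8 m/s, a = -0.5 m/s².
v² = v₀² + 2aΔx = 10.8² + 2·-0.5·89 = 27.6 → v = 5.26 m/s
t = (v − v₀)/a = (5.26 − 10.8)/-0.5 = 11.1 s
Final speed = 5.26 m/s

5.26 m/s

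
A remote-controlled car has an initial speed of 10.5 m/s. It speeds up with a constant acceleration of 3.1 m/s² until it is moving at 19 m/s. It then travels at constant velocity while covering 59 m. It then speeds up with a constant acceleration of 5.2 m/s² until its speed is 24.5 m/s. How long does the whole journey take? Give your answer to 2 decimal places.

6.90 s

Phase 1 (accelerating): v₀ = 10.5 m/s, a = 3.1 m/s².
v = v₀ + at → t = (19 − 10.5) / 3.1 = 2.74 s
v² = v₀² + 2aΔx → Δx = (19² − 10.5²)/(2·3.1) = 40.4 m

Phase 2 (constant speed): v₀ = 19.0 m/s, a = 0 m/s².
Constant speed: t = d/v = 59/19.0 = 3.11 s

Phase 3 (accelerating): v₀ = 19.0 m/s, a = 5.2 m/s².
v = v₀ + at → t = (24.5 − 19.0) / 5.2 = 1.06 s
v² = v₀² + 2aΔx → Δx = (24.5² − 19.0²)/(2·5.2) = 23.0 m
Total time = 2.74 + 3.11 + 1.06 = 6.90 s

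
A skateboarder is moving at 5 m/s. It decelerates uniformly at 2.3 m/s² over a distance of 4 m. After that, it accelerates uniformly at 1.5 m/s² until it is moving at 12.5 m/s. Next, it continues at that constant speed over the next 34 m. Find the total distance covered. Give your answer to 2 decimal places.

Phase 1 (decelerating): v₀ = 5.00 m/s, a = -2.3 m/s².
v² = v₀² + 2aΔx = 5.00² + 2·-2.3·4 = 6.60 → v = 2.57 m/s
t = (v − v₀)/a = (2.57 − 5.00)/-2.3 = 1.06 s

Phase 2 (accelerating): v₀ = 2.57 m/s, a = 1.5 m/s².
v = v₀ + at → t = (12.5 − 2.57) / 1.5 = 6.62 s
v² = v₀² + 2aΔx → Δx = (12.5² − 2.57²)/(2·1.5) = 49.9 m

Phase 3 (constant speed): v₀ = 12.5 m/s, a = 0 m/s².
Constant speed: t = d/v = 34/12.5 = 2.72 s
Total distance = 4.00 + 49.9 + 34.0 = 87.9 m

87.88 m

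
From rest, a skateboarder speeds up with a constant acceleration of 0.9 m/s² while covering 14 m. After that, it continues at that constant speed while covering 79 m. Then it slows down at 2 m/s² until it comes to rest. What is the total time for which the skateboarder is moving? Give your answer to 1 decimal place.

23.8 s

Phase 1 (accelerating): v₀ = 0 m/s, a = 0.9 m/s².
v² = v₀² + 2aΔx = 0² + 2·0.9·14 = 25.2 → v = 5.02 m/s
t = (v − v₀)/a = (5.02 − 0)/0.9 = 5.58 s

Phase 2 (constant speed): v₀ = 5.02 m/s, a = 0 m/s².
Constant speed: t = d/v = 79/5.02 = 15.7 s

Phase 3 (decelerating): v₀ = 5.02 m/s, a = -2 m/s².
v = v₀ + at → t = (0 − 5.02) / -2 = 2.51 s
v² = v₀² + 2aΔx → Δx = (0² − 5.02²)/(2·-2) = 6.30 m
Total time = 5.58 + 15.7 + 2.51 = 23.8 s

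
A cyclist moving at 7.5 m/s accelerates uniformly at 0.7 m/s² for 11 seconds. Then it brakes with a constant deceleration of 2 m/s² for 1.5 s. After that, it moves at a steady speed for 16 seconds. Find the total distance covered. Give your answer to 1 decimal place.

340.6 m

Phase 1 (accelerating): v₀ = 7.50 m/s, a = 0.7 m/s².
v = v₀ + at = 7.50 + (0.7)(11) = 15.2 m/s
Δx = v₀t + ½at² = 7.50·11 + 0.5·0.7·11² = 125 m

Phase 2 (decelerating): v₀ = 15.2 m/s, a = -2 m/s².
v = v₀ + at = 15.2 + (-2)(1.5) = 12.2 m/s
Δx = v₀t + ½at² = 15.2·1.5 + 0.5·-2·1.5² = 20.5 m

Phase 3 (constant speed): v₀ = 12.2 m/s, a = 0 m/s².
v = v₀ + at = 12.2 + (0)(16) = 12.2 m/s
Δx = v₀t + ½at² = 12.2·16 + 0.5·0·16² = 195 m
Total distance = 125 + 20.5 + 195 = 341 m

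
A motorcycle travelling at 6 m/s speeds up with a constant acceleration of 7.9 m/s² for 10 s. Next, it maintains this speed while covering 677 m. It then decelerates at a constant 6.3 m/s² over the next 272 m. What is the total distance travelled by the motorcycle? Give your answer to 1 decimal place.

Phase 1 (accelerating): v₀ = 6.00 m/s, a = 7.9 m/s².
v = v₀ + at = 6.00 + (7.9)(10) = 85.0 m/s
Δx = v₀t + ½at² = 6.00·10 + 0.5·7.9·10² = 455 m

Phase 2 (constant speed): v₀ = 85.0 m/s, a = 0 m/s².
Constant speed: t = d/v = 677/85.0 = 7.96 s

Phase 3 (decelerating): v₀ = 85.0 m/s, a = -6.3 m/s².
v² = v₀² + 2aΔx = 85.0² + 2·-6.3·272 = 3800 → v = 61.6 m/s
t = (v − v₀)/a = (61.6 − 85.0)/-6.3 = 3.71 s
Total distance = 455 + 677 + 272 = 1400 m

1404.0 m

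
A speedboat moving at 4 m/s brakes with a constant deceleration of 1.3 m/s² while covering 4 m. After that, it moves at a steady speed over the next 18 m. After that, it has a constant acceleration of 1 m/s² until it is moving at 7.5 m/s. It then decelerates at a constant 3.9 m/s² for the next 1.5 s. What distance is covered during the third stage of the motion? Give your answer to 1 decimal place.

25.3 m

Phase 1 (decelerating): v₀ = 4.00 m/s, a = -1.3 m/s².
v² = v₀² + 2aΔx = 4.00² + 2·-1.3·4 = 5.60 → v = 2.37 m/s
t = (v − v₀)/a = (2.37 − 4.00)/-1.3 = 1.26 s

Phase 2 (constant speed): v₀ = 2.37 m/s, a = 0 m/s².
Constant speed: t = d/v = 18/2.37 = 7.61 s

Phase 3 (accelerating): v₀ = 2.37 m/s, a = 1 m/s².
v = v₀ + at → t = (7.5 − 2.37) / 1 = 5.13 s
v² = v₀² + 2aΔx → Δx = (7.5² − 2.37²)/(2·1) = 25.3 m
Distance in phase 3 = 25.3 m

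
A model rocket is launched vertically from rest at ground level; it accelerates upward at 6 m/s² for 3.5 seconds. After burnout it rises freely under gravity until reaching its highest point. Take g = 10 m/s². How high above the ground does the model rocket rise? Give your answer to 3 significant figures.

Phase 1 (powered ascent): v₀ = 0 m/s, a = 6 m/s².
v = v₀ + at = 0 + (6)(3.5) = 21.0 m/s
Δx = v₀t + ½at² = 0·3.5 + 0.5·6·3.5² = 36.8 m

Phase 2 (coasting upward): v₀ = 21.0 m/s, a = -10 m/s².
v = v₀ + at → t = (0 − 21.0) / -10 = 2.10 s
v² = v₀² + 2aΔx → Δx = (0² − 21.0²)/(2·-10) = 22.1 m
Maximum height = 36.8 + 22.1 = 58.8 m

58.8 m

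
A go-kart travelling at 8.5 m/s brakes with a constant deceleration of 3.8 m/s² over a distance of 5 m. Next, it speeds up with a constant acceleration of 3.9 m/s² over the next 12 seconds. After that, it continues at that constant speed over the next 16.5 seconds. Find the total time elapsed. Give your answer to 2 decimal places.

29.20 s

Phase 1 (decelerating): v₀ = 8.50 m/s, a = -3.8 m/s².
v² = v₀² + 2aΔx = 8.50² + 2·-3.8·5 = 34.2 → v = 5.85 m/s
t = (v − v₀)/a = (5.85 − 8.50)/-3.8 = 0.697 s

Phase 2 (accelerating): v₀ = 5.85 m/s, a = 3.9 m/s².
v = v₀ + at = 5.85 + (3.9)(12) = 52.7 m/s
Δx = v₀t + ½at² = 5.85·12 + 0.5·3.9·12² = 351 m

Phase 3 (constant speed): v₀ = 52.7 m/s, a = 0 m/s².
v = v₀ + at = 52.7 + (0)(16.5) = 52.7 m/s
Δx = v₀t + ½at² = 52.7·16.5 + 0.5·0·16.5² = 869 m
Total time = 0.697 + 12.0 + 16.5 = 29.2 s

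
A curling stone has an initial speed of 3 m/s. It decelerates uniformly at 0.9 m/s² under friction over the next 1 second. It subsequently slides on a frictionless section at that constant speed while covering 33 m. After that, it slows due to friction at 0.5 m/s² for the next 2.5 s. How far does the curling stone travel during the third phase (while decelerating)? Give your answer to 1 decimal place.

3.7 m

Phase 1 (decelerating): v₀ = 3.00 m/s, a = -0.9 m/s².
v = v₀ + at = 3.00 + (-0.9)(1) = 2.10 m/s
Δx = v₀t + ½at² = 3.00·1 + 0.5·-0.9·1² = 2.55 m

Phase 2 (constant speed): v₀ = 2.10 m/s, a = 0 m/s².
Constant speed: t = d/v = 33/2.10 = 15.7 s

Phase 3 (decelerating): v₀ = 2.10 m/s, a = -0.5 m/s².
v = v₀ + at = 2.10 + (-0.5)(2.5) = 0.850 m/s
Δx = v₀t + ½at² = 2.10·2.5 + 0.5·-0.5·2.5² = 3.69 m
Distance in phase 3 = 3.69 m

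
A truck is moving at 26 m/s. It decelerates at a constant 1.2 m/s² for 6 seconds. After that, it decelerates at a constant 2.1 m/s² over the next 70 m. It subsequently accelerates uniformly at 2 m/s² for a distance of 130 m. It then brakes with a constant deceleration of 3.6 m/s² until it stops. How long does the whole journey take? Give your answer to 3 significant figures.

26.1 s

Phase 1 (decelerating): v₀ = 26.0 m/s, a = -1.2 m/s².
v = v₀ + at = 26.0 + (-1.2)(6) = 18.8 m/s
Δx = v₀t + ½at² = 26.0·6 + 0.5·-1.2·6² = 134 m

Phase 2 (decelerating): v₀ = 18.8 m/s, a = -2.1 m/s².
v² = v₀² + 2aΔx = 18.8² + 2·-2.1·70 = 59.4 → v = 7.71 m/s
t = (v − v₀)/a = (7.71 − 18.8)/-2.1 = 5.28 s

Phase 3 (accelerating): v₀ = 7.71 m/s, a = 2 m/s².
v² = v₀² + 2aΔx = 7.71² + 2·2·130 = 579 → v = 24.1 m/s
t = (v − v₀)/a = (24.1 − 7.71)/2 = 8.18 s

Phase 4 (decelerating): v₀ = 24.1 m/s, a = -3.6 m/s².
v = v₀ + at → t = (0 − 24.1) / -3.6 = 6.69 s
v² = v₀² + 2aΔx → Δx = (0² − 24.1²)/(2·-3.6) = 80.5 m
Total time = 6.00 + 5.28 + 8.18 + 6.69 = 26.1 s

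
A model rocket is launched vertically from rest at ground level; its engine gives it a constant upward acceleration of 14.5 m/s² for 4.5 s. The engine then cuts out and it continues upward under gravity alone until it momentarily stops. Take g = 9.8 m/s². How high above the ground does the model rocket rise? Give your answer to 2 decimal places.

364.04 m

Phase 1 (powered ascent): v₀ = 0 m/s, a = 14.5 m/s².
v = v₀ + at = 0 + (14.5)(4.5) = 65.2 m/s
Δx = v₀t + ½at² = 0·4.5 + 0.5·14.5·4.5² = 147 m

Phase 2 (coasting upward): v₀ = 65.2 m/s, a = -9.8 m/s².
v = v₀ + at → t = (0 − 65.2) / -9.8 = 6.66 s
v² = v₀² + 2aΔx → Δx = (0² − 65.2²)/(2·-9.8) = 217 m
Maximum height = 147 + 217 = 364 m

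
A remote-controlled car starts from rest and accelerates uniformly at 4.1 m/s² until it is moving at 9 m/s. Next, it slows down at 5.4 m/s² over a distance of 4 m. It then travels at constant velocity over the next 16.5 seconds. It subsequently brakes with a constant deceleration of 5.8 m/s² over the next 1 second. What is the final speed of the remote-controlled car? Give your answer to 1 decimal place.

0.3 m/s

Phase 1 (accelerating): v₀ = 0 m/s, a = 4.1 m/s².
v = v₀ + at → t = (9 − 0) / 4.1 = 2.20 s
v² = v₀² + 2aΔx → Δx = (9² − 0²)/(2·4.1) = 9.88 m

Phase 2 (decelerating): v₀ = 9.00 m/s, a = -5.4 m/s².
v² = v₀² + 2aΔx = 9.00² + 2·-5.4·4 = 37.8 → v = 6.15 m/s
t = (v − v₀)/a = (6.15 − 9.00)/-5.4 = 0.528 s

Phase 3 (constant speed): v₀ = 6.15 m/s, a = 0 m/s².
v = v₀ + at = 6.15 + (0)(16.5) = 6.15 m/s
Δx = v₀t + ½at² = 6.15·16.5 + 0.5·0·16.5² = 101 m

Phase 4 (decelerating): v₀ = 6.15 m/s, a = -5.8 m/s².
v = v₀ + at = 6.15 + (-5.8)(1) = 0.348 m/s
Δx = v₀t + ½at² = 6.15·1 + 0.5·-5.8·1² = 3.25 m
Final speed = 0.348 m/s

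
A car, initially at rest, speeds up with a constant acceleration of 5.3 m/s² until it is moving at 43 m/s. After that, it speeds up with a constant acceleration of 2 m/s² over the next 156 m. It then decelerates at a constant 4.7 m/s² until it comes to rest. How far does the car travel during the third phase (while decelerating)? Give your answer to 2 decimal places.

263.09 m

Phase 1 (accelerating): v₀ = 0 m/s, a = 5.3 m/s².
v = v₀ + at → t = (43 − 0) / 5.3 = 8.11 s
v² = v₀² + 2aΔx → Δx = (43² − 0²)/(2·5.3) = 174 m

Phase 2 (accelerating): v₀ = 43.0 m/s, a = 2 m/s².
v² = v₀² + 2aΔx = 43.0² + 2·2·156 = 2470 → v = 49.7 m/s
t = (v − v₀)/a = (49.7 − 43.0)/2 = 3.36 s

Phase 3 (decelerating): v₀ = 49.7 m/s, a = -4.7 m/s².
v = v₀ + at → t = (0 − 49.7) / -4.7 = 10.6 s
v² = v₀² + 2aΔx → Δx = (0² − 49.7²)/(2·-4.7) = 263 m
Distance in phase 3 = 263 m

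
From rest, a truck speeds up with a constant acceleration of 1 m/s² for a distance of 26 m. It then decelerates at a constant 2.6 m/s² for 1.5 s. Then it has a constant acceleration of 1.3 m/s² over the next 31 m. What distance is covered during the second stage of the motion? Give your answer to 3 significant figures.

Phase 1 (accelerating): v₀ = 0 m/s, a = 1 m/s².
v² = v₀² + 2aΔx = 0² + 2·1·26 = 52.0 → v = 7.21 m/s
t = (v − v₀)/a = (7.21 − 0)/1 = 7.21 s

Phase 2 (decelerating): v₀ = 7.21 m/s, a = -2.6 m/s².
v = v₀ + at = 7.21 + (-2.6)(1.5) = 3.31 m/s
Δx = v₀t + ½at² = 7.21·1.5 + 0.5·-2.6·1.5² = 7.89 m
Distance in phase 2 = 7.89 m

7.89 m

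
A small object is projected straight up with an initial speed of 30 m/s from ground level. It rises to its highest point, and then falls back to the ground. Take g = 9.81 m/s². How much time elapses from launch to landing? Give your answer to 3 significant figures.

Phase 1 (rising): v₀ = 30.0 m/s, a = -9.81 m/s².
v = v₀ + at → t = (0 − 30.0) / -9.81 = 3.06 s
v² = v₀² + 2aΔx → Δx = (0² − 30.0²)/(2·-9.81) = 45.9 m

Phase 2 (falling): v₀ = 0 m/s, a = -9.81 m/s².
Falls 45.9 m from rest: t = √(2·45.9/9.81) = 3.06 s; v = g·t = 30.0 m/s.
Total time = 3.06 + 3.06 = 6.12 s

6.12 s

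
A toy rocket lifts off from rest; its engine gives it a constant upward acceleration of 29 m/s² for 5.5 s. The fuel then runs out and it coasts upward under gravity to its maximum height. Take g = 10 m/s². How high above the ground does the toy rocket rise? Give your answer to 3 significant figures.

Phase 1 (powered ascent): v₀ = 0 m/s, a = 29 m/s².
v = v₀ + at = 0 + (29)(5.5) = 160 m/s
Δx = v₀t + ½at² = 0·5.5 + 0.5·29·5.5² = 439 m

Phase 2 (coasting upward): v₀ = 160 m/s, a = -10 m/s².
v = v₀ + at → t = (0 − 160) / -10 = 15.9 s
v² = v₀² + 2aΔx → Δx = (0² − 160²)/(2·-10) = 1270 m
Maximum height = 439 + 1270 = 1710 m

1710 m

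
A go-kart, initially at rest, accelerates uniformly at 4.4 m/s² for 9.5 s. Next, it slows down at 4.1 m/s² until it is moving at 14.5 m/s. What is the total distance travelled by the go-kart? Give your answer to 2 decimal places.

Phase 1 (accelerating): v₀ = 0 m/s, a = 4.4 m/s².
v = v₀ + at = 0 + (4.4)(9.5) = 41.8 m/s
Δx = v₀t + ½at² = 0·9.5 + 0.5·4.4·9.5² = 199 m

Phase 2 (decelerating): v₀ = 41.8 m/s, a = -4.1 m/s².
v = v₀ + at → t = (14.5 − 41.8) / -4.1 = 6.66 s
v² = v₀² + 2aΔx → Δx = (14.5² − 41.8²)/(2·-4.1) = 187 m
Total distance = 199 + 187 = 386 m

385.99 m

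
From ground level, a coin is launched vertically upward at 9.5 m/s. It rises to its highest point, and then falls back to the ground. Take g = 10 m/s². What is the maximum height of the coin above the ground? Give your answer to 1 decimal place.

4.5 m

Phase 1 (rising): v₀ = 9.50 m/s, a = -10 m/s².
v = v₀ + at → t = (0 − 9.50) / -10 = 0.950 s
v² = v₀² + 2aΔx → Δx = (0² − 9.50²)/(2·-10) = 4.51 m
Maximum height = 4.51 m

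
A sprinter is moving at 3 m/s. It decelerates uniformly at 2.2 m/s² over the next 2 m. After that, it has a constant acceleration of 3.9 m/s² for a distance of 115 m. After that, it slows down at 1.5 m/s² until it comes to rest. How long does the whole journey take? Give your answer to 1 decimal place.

Phase 1 (decelerating): v₀ = 3.00 m/s, a = -2.2 m/s².
v² = v₀² + 2aΔx = 3.00² + 2·-2.2·2 = 0.200 → v = 0.447 m/s
t = (v − v₀)/a = (0.447 − 3.00)/-2.2 = 1.16 s

Phase 2 (accelerating): v₀ = 0.447 m/s, a = 3.9 m/s².
v² = v₀² + 2aΔx = 0.447² + 2·3.9·115 = 897 → v = 30.0 m/s
t = (v − v₀)/a = (30.0 − 0.447)/3.9 = 7.57 s

Phase 3 (decelerating): v₀ = 30.0 m/s, a = -1.5 m/s².
v = v₀ + at → t = (0 − 30.0) / -1.5 = 20.0 s
v² = v₀² + 2aΔx → Δx = (0² − 30.0²)/(2·-1.5) = 299 m
Total time = 1.16 + 7.57 + 20.0 = 28.7 s

28.7 s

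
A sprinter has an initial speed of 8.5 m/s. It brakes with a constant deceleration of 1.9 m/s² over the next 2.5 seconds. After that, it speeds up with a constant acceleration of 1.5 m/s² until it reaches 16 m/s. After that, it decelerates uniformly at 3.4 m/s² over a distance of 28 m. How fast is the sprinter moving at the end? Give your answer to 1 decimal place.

Phase 1 (decelerating): v₀ = 8.50 m/s, a = -1.9 m/s².
v = v₀ + at = 8.50 + (-1.9)(2.5) = 3.75 m/s
Δx = v₀t + ½at² = 8.50·2.5 + 0.5·-1.9·2.5² = 15.3 m

Phase 2 (accelerating): v₀ = 3.75 m/s, a = 1.5 m/s².
v = v₀ + at → t = (16 − 3.75) / 1.5 = 8.17 s
v² = v₀² + 2aΔx → Δx = (16² − 3.75²)/(2·1.5) = 80.6 m

Phase 3 (decelerating): v₀ = 16.0 m/s, a = -3.4 m/s².
v² = v₀² + 2aΔx = 16.0² + 2·-3.4·28 = 65.6 → v = 8.10 m/s
t = (v − v₀)/a = (8.10 − 16.0)/-3.4 = 2.32 s
Final speed = 8.10 m/s

8.1 m/s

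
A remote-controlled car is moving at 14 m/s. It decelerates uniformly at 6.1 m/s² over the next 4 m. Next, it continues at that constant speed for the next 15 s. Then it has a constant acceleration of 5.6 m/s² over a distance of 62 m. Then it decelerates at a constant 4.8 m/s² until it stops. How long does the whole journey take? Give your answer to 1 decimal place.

24.4 s

Phase 1 (decelerating): v₀ = 14.0 m/s, a = -6.1 m/s².
v² = v₀² + 2aΔx = 14.0² + 2·-6.1·4 = 147 → v = 12.1 m/s
t = (v − v₀)/a = (12.1 − 14.0)/-6.1 = 0.306 s

Phase 2 (constant speed): v₀ = 12.1 m/s, a = 0 m/s².
v = v₀ + at = 12.1 + (0)(15) = 12.1 m/s
Δx = v₀t + ½at² = 12.1·15 + 0.5·0·15² = 182 m

Phase 3 (accelerating): v₀ = 12.1 m/s, a = 5.6 m/s².
v² = v₀² + 2aΔx = 12.1² + 2·5.6·62 = 842 → v = 29.0 m/s
t = (v − v₀)/a = (29.0 − 12.1)/5.6 = 3.01 s

Phase 4 (decelerating): v₀ = 29.0 m/s, a = -4.8 m/s².
v = v₀ + at → t = (0 − 29.0) / -4.8 = 6.04 s
v² = v₀² + 2aΔx → Δx = (0² − 29.0²)/(2·-4.8) = 87.7 m
Total time = 0.306 + 15.0 + 3.01 + 6.04 = 24.4 s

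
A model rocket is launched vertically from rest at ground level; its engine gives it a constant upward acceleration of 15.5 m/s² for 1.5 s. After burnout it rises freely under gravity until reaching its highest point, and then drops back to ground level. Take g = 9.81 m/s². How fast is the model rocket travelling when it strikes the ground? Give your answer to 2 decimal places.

29.71 m/s

Phase 1 (powered ascent): v₀ = 0 m/s, a = 15.5 m/s².
v = v₀ + at = 0 + (15.5)(1.5) = 23.2 m/s
Δx = v₀t + ½at² = 0·1.5 + 0.5·15.5·1.5² = 17.4 m

Phase 2 (coasting upward): v₀ = 23.2 m/s, a = -9.81 m/s².
v = v₀ + at → t = (0 − 23.2) / -9.81 = 2.37 s
v² = v₀² + 2aΔx → Δx = (0² − 23.2²)/(2·-9.81) = 27.6 m

Phase 3 (free fall): v₀ = 0 m/s, a = -9.81 m/s².
Falls 45.0 m from rest: t = √(2·45.0/9.81) = 3.03 s; v = g·t = 29.7 m/s.
Impact speed = 29.7 m/s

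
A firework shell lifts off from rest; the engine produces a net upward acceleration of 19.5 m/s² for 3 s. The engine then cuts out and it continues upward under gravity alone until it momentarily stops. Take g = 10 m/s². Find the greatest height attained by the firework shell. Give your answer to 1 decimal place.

Phase 1 (powered ascent): v₀ = 0 m/s, a = 19.5 m/s².
v = v₀ + at = 0 + (19.5)(3) = 58.5 m/s
Δx = v₀t + ½at² = 0·3 + 0.5·19.5·3² = 87.8 m

Phase 2 (coasting upward): v₀ = 58.5 m/s, a = -10 m/s².
v = v₀ + at → t = (0 − 58.5) / -10 = 5.85 s
v² = v₀² + 2aΔx → Δx = (0² − 58.5²)/(2·-10) = 171 m
Maximum height = 87.8 + 171 = 259 m

258.9 m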